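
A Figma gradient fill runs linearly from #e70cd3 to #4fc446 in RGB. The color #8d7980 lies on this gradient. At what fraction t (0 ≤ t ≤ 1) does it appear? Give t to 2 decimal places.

Invert the lerp on the G channel (largest span, 184): t = (121 − 12) / (196 − 12) = 109/184 = 0.59239.
Check on R: (141 − 231)/(79 − 231) = 0.5921 ✓

0.59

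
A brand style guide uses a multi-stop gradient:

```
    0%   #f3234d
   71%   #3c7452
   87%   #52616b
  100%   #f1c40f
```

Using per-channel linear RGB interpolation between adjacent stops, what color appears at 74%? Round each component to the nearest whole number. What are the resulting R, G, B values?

(64, 112, 87)

74% lies between the 71% and 87% stops, so the local fraction is t = (74 − 71)/(87 − 71) = 3/16 ≈ 0.1875.
#3c7452 → (60, 116, 82); #52616b → (82, 97, 107).
R = 60 + 0.1875 × (82 − 60) = 64.125 → 64
G = 116 + 0.1875 × (97 − 116) = 112.438 → 112
B = 82 + 0.1875 × (107 − 82) = 86.688 → 87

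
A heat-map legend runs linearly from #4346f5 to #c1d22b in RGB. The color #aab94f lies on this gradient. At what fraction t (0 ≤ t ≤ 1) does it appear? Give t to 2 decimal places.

0.82

Invert the lerp on the B channel (largest span, 202): t = (79 − 245) / (43 − 245) = -166/-202 = 0.82178.
Check on R: (170 − 67)/(193 − 67) = 0.8175 ✓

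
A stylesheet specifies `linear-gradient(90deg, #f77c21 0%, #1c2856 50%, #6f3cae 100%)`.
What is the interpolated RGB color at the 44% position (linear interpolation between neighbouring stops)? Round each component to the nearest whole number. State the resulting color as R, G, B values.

44% lies between the 0% and 50% stops, so the local fraction is t = (44 − 0)/(50 − 0) = 44/50 ≈ 0.88.
#f77c21 → (247, 124, 33); #1c2856 → (28, 40, 86).
R = 247 + 0.88 × (28 − 247) = 54.28 → 54
G = 124 + 0.88 × (40 − 124) = 50.08 → 50
B = 33 + 0.88 × (86 − 33) = 79.64 → 80

(54, 50, 80)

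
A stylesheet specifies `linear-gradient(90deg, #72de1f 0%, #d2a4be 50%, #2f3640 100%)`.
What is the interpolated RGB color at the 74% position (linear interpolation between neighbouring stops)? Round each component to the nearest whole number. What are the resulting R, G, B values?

74% lies between the 50% and 100% stops, so the local fraction is t = (74 − 50)/(100 − 50) = 24/50 ≈ 0.48.
#d2a4be → (210, 164, 190); #2f3640 → (47, 54, 64).
R = 210 + 0.48 × (47 − 210) = 131.76 → 132
G = 164 + 0.48 × (54 − 164) = 111.2 → 111
B = 190 + 0.48 × (64 − 190) = 129.52 → 130

(132, 111, 130)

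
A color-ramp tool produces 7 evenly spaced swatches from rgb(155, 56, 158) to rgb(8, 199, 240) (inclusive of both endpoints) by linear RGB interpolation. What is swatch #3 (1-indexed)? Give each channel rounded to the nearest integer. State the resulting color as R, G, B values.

With 7 swatches and endpoints inclusive, swatch 3 sits at t = (3 − 1)/(7 − 1) = 2/6 ≈ 0.3333.
R = 155 + 0.3333 × (8 − 155) = 106.005 → 106
G = 56 + 0.3333 × (199 − 56) = 103.662 → 104
B = 158 + 0.3333 × (240 − 158) = 185.331 → 185

(106, 104, 185)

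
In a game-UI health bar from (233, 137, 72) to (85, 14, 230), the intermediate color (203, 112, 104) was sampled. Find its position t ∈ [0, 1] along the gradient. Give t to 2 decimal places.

0.20

Invert the lerp on the B channel (largest span, 158): t = (104 − 72) / (230 − 72) = 32/158 = 0.20253.
Check on R: (203 − 233)/(85 − 233) = 0.2027 ✓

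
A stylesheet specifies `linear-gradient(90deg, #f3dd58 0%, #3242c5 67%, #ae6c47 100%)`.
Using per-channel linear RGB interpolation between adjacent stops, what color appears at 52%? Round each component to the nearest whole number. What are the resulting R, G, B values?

52% lies between the 0% and 67% stops, so the local fraction is t = (52 − 0)/(67 − 0) = 52/67 ≈ 0.7761.
#f3dd58 → (243, 221, 88); #3242c5 → (50, 66, 197).
R = 243 + 0.7761 × (50 − 243) = 93.213 → 93
G = 221 + 0.7761 × (66 − 221) = 100.704 → 101
B = 88 + 0.7761 × (197 − 88) = 172.595 → 173

(93, 101, 173)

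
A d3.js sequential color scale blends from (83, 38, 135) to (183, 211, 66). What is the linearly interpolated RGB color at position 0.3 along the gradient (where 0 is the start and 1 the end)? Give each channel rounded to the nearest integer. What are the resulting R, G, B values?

R = 83 + 0.3 × (183 − 83) = 83 + 0.3 × 100 = 113 → 113
G = 38 + 0.3 × (211 − 38) = 38 + 0.3 × 173 = 89.9 → 90
B = 135 + 0.3 × (66 − 135) = 135 + 0.3 × -69 = 114.3 → 114
So the blended color is (113, 90, 114), about #715a72.

(113, 90, 114)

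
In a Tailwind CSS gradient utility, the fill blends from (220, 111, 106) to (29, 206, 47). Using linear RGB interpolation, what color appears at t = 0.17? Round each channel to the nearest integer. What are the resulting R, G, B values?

(188, 127, 96)

R = 220 + 0.17 × (29 − 220) = 220 + 0.17 × -191 = 187.53 → 188
G = 111 + 0.17 × (206 − 111) = 111 + 0.17 × 95 = 127.15 → 127
B = 106 + 0.17 × (47 − 106) = 106 + 0.17 × -59 = 95.97 → 96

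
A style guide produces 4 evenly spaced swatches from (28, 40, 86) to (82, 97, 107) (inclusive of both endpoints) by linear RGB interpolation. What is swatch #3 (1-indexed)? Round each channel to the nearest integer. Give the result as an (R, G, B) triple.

With 4 swatches and endpoints inclusive, swatch 3 sits at t = (3 − 1)/(4 − 1) = 2/3 ≈ 0.6667.
R = 28 + 0.6667 × (82 − 28) = 64.002 → 64
G = 40 + 0.6667 × (97 − 40) = 78.002 → 78
B = 86 + 0.6667 × (107 − 86) = 100.001 → 100

(64, 78, 100)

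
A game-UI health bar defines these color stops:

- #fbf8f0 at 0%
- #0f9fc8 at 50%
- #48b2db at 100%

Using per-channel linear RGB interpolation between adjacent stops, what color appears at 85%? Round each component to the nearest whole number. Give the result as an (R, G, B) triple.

85% lies between the 50% and 100% stops, so the local fraction is t = (85 − 50)/(100 − 50) = 35/50 ≈ 0.7.
#0f9fc8 → (15, 159, 200); #48b2db → (72, 178, 219).
R = 15 + 0.7 × (72 − 15) = 54.9 → 55
G = 159 + 0.7 × (178 − 159) = 172.3 → 172
B = 200 + 0.7 × (219 − 200) = 213.3 → 213

(55, 172, 213)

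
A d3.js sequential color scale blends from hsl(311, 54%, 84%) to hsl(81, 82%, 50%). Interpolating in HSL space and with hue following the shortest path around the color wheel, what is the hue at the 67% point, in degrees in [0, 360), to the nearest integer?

Hue: 81 − 311 = -230°, but |-230| > 180 so the shorter arc goes the other way: Δh = -230 + 360 = 130°.
H = 311 + 0.67 × (130) = 398.1 → 398 → 398 mod 360 = 38°

38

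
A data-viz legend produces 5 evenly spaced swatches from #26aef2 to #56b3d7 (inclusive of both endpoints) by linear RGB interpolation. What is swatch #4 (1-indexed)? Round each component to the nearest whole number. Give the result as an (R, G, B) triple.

With 5 swatches and endpoints inclusive, swatch 4 sits at t = (4 − 1)/(5 − 1) = 3/4 ≈ 0.75.
#26aef2 → (38, 174, 242); #56b3d7 → (86, 179, 215).
R = 38 + 0.75 × (86 − 38) = 74 → 74
G = 174 + 0.75 × (179 − 174) = 177.75 → 178
B = 242 + 0.75 × (215 − 242) = 221.75 → 222

(74, 178, 222)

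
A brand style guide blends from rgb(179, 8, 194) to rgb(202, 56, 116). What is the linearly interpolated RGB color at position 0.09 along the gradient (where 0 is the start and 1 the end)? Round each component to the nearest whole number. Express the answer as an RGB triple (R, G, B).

(181, 12, 187)

R = 179 + 0.09 × (202 − 179) = 179 + 0.09 × 23 = 181.07 → 181
G = 8 + 0.09 × (56 − 8) = 8 + 0.09 × 48 = 12.32 → 12
B = 194 + 0.09 × (116 − 194) = 194 + 0.09 × -78 = 186.98 → 187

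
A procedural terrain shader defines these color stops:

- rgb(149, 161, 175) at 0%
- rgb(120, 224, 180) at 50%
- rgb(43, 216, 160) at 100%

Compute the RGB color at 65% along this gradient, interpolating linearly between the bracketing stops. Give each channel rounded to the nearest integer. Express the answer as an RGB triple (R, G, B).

65% lies between the 50% and 100% stops, so the local fraction is t = (65 − 50)/(100 − 50) = 15/50 ≈ 0.3.
R = 120 + 0.3 × (43 − 120) = 96.9 → 97
G = 224 + 0.3 × (216 − 224) = 221.6 → 222
B = 180 + 0.3 × (160 − 180) = 174 → 174

(97, 222, 174)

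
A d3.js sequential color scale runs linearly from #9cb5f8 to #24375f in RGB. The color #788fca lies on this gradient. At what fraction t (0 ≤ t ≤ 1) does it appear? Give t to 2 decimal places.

0.30

Invert the lerp on the B channel (largest span, 153): t = (202 − 248) / (95 − 248) = -46/-153 = 0.30065.
Check on R: (120 − 156)/(36 − 156) = 0.3 ✓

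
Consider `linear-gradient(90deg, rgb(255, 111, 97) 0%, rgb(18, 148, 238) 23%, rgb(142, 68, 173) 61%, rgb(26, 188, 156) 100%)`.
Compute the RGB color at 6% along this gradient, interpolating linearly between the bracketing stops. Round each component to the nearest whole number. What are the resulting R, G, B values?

(193, 121, 134)

6% lies between the 0% and 23% stops, so the local fraction is t = (6 − 0)/(23 − 0) = 6/23 ≈ 0.2609.
R = 255 + 0.2609 × (18 − 255) = 193.167 → 193
G = 111 + 0.2609 × (148 − 111) = 120.653 → 121
B = 97 + 0.2609 × (238 − 97) = 133.787 → 134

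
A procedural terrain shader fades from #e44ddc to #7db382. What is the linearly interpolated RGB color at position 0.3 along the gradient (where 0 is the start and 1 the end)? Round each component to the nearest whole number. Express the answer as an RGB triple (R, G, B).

#e44ddc → (228, 77, 220); #7db382 → (125, 179, 130).
R = 228 + 0.3 × (125 − 228) = 228 + 0.3 × -103 = 197.1 → 197
G = 77 + 0.3 × (179 − 77) = 77 + 0.3 × 102 = 107.6 → 108
B = 220 + 0.3 × (130 − 220) = 220 + 0.3 × -90 = 193 → 193

(197, 108, 193)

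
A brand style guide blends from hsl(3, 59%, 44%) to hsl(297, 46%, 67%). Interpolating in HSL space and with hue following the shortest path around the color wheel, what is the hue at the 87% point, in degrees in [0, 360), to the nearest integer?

306

Hue: 297 − 3 = 294°, but |294| > 180 so the shorter arc goes the other way: Δh = 294 − 360 = -66°.
H = 3 + 0.87 × (-66) = -54.42 → -54 → -54 mod 360 = 306°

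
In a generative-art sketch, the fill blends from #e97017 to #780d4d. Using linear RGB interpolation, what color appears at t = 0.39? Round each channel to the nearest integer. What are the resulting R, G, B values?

(189, 73, 44)

#e97017 → (233, 112, 23); #780d4d → (120, 13, 77).
R = 233 + 0.39 × (120 − 233) = 233 + 0.39 × -113 = 188.93 → 189
G = 112 + 0.39 × (13 − 112) = 112 + 0.39 × -99 = 73.39 → 73
B = 23 + 0.39 × (77 − 23) = 23 + 0.39 × 54 = 44.06 → 44
So the blended color is (189, 73, 44), about #bd492c.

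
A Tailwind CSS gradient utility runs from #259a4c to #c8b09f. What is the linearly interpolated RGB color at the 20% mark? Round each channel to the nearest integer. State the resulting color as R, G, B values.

#259a4c → (37, 154, 76); #c8b09f → (200, 176, 159).
20% corresponds to t = 0.2.
R = 37 + 0.2 × (200 − 37) = 37 + 0.2 × 163 = 69.6 → 70
G = 154 + 0.2 × (176 − 154) = 154 + 0.2 × 22 = 158.4 → 158
B = 76 + 0.2 × (159 − 76) = 76 + 0.2 × 83 = 92.6 → 93

(70, 158, 93)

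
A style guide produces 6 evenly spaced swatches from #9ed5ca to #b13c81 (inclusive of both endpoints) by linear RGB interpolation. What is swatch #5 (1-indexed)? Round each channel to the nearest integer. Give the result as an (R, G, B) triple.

With 6 swatches and endpoints inclusive, swatch 5 sits at t = (5 − 1)/(6 − 1) = 4/5 ≈ 0.8.
#9ed5ca → (158, 213, 202); #b13c81 → (177, 60, 129).
R = 158 + 0.8 × (177 − 158) = 173.2 → 173
G = 213 + 0.8 × (60 − 213) = 90.6 → 91
B = 202 + 0.8 × (129 − 202) = 143.6 → 144

(173, 91, 144)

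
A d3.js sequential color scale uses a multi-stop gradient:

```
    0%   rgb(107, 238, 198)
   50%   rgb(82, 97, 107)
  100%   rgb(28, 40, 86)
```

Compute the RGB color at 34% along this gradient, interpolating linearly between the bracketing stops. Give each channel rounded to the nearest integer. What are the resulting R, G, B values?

34% lies between the 0% and 50% stops, so the local fraction is t = (34 − 0)/(50 − 0) = 34/50 ≈ 0.68.
R = 107 + 0.68 × (82 − 107) = 90 → 90
G = 238 + 0.68 × (97 − 238) = 142.12 → 142
B = 198 + 0.68 × (107 − 198) = 136.12 → 136

(90, 142, 136)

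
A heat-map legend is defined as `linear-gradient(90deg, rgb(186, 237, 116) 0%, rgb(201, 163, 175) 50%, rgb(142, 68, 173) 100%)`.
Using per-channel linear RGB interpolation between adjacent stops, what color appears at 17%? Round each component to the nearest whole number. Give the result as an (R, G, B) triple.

17% lies between the 0% and 50% stops, so the local fraction is t = (17 − 0)/(50 − 0) = 17/50 ≈ 0.34.
R = 186 + 0.34 × (201 − 186) = 191.1 → 191
G = 237 + 0.34 × (163 − 237) = 211.84 → 212
B = 116 + 0.34 × (175 − 116) = 136.06 → 136

(191, 212, 136)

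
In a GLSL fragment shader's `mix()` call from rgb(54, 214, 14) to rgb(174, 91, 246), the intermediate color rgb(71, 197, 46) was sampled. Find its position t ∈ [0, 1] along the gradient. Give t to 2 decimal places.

Invert the lerp on the B channel (largest span, 232): t = (46 − 14) / (246 − 14) = 32/232 = 0.13793.
Check on R: (71 − 54)/(174 − 54) = 0.1417 ✓

0.14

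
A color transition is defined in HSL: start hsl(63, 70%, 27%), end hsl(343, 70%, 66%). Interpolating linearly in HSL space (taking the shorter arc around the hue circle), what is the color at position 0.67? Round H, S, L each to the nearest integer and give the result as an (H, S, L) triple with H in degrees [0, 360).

Hue: 343 − 63 = 280°, but |280| > 180 so the shorter arc goes the other way: Δh = 280 − 360 = -80°.
H = 63 + 0.67 × (-80) = 9.4 → 9°
S = 70 + 0.67 × (70 − 70) = 70 → 70%
L = 27 + 0.67 × (66 − 27) = 53.13 → 53%

(9, 70, 53)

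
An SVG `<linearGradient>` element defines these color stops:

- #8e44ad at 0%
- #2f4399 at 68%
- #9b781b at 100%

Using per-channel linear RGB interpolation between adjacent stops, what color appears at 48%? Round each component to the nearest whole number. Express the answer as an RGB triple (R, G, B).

48% lies between the 0% and 68% stops, so the local fraction is t = (48 − 0)/(68 − 0) = 48/68 ≈ 0.7059.
#8e44ad → (142, 68, 173); #2f4399 → (47, 67, 153).
R = 142 + 0.7059 × (47 − 142) = 74.94 → 75
G = 68 + 0.7059 × (67 − 68) = 67.294 → 67
B = 173 + 0.7059 × (153 − 173) = 158.882 → 159

(75, 67, 159)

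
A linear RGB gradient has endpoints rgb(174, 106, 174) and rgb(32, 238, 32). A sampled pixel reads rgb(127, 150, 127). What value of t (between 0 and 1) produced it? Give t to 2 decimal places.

Invert the lerp on the R channel (largest span, 142): t = (127 − 174) / (32 − 174) = -47/-142 = 0.33099.
Check on G: (150 − 106)/(238 − 106) = 0.3333 ✓

0.33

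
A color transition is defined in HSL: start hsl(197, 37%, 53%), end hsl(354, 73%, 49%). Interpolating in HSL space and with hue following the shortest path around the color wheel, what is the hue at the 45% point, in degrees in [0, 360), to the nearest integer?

Hue arc: Δh = 354 − 197 = 157° (|Δh| ≤ 180, already the shorter path).
H = 197 + 0.45 × (157) = 267.65 → 268°

268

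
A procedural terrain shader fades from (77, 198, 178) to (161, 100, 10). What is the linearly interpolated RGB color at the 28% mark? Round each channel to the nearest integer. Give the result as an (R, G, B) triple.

(101, 171, 131)

28% corresponds to t = 0.28.
R = 77 + 0.28 × (161 − 77) = 77 + 0.28 × 84 = 100.52 → 101
G = 198 + 0.28 × (100 − 198) = 198 + 0.28 × -98 = 170.56 → 171
B = 178 + 0.28 × (10 − 178) = 178 + 0.28 × -168 = 130.96 → 131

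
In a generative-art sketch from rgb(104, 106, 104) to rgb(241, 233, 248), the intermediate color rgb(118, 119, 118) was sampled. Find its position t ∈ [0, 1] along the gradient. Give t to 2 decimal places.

0.10

Invert the lerp on the B channel (largest span, 144): t = (118 − 104) / (248 − 104) = 14/144 = 0.097222.
Check on R: (118 − 104)/(241 − 104) = 0.1022 ✓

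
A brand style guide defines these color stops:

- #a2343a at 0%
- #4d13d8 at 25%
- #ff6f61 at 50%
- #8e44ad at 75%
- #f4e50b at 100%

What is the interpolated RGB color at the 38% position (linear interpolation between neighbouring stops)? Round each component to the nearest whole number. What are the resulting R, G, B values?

(170, 67, 154)

38% lies between the 25% and 50% stops, so the local fraction is t = (38 − 25)/(50 − 25) = 13/25 ≈ 0.52.
#4d13d8 → (77, 19, 216); #ff6f61 → (255, 111, 97).
R = 77 + 0.52 × (255 − 77) = 169.56 → 170
G = 19 + 0.52 × (111 − 19) = 66.84 → 67
B = 216 + 0.52 × (97 − 216) = 154.12 → 154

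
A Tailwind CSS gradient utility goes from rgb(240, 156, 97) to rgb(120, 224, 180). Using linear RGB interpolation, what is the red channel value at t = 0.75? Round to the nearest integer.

R = 240 + 0.75 × (120 − 240) = 150 → 150

150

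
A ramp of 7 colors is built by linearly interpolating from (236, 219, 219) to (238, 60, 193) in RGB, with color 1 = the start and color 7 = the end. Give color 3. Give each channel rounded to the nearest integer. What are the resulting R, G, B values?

With 7 swatches and endpoints inclusive, swatch 3 sits at t = (3 − 1)/(7 − 1) = 2/6 ≈ 0.3333.
R = 236 + 0.3333 × (238 − 236) = 236.667 → 237
G = 219 + 0.3333 × (60 − 219) = 166.005 → 166
B = 219 + 0.3333 × (193 − 219) = 210.334 → 210

(237, 166, 210)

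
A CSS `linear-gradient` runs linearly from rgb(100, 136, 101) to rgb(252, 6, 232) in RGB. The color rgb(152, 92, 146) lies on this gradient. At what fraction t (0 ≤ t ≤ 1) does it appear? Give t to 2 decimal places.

Invert the lerp on the R channel (largest span, 152): t = (152 − 100) / (252 − 100) = 52/152 = 0.34211.
Check on G: (92 − 136)/(6 − 136) = 0.3385 ✓

0.34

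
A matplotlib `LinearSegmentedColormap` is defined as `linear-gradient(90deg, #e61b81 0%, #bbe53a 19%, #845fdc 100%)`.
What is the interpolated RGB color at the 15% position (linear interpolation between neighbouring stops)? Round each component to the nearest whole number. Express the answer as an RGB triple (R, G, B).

15% lies between the 0% and 19% stops, so the local fraction is t = (15 − 0)/(19 − 0) = 15/19 ≈ 0.7895.
#e61b81 → (230, 27, 129); #bbe53a → (187, 229, 58).
R = 230 + 0.7895 × (187 − 230) = 196.052 → 196
G = 27 + 0.7895 × (229 − 27) = 186.479 → 186
B = 129 + 0.7895 × (58 − 129) = 72.946 → 73

(196, 186, 73)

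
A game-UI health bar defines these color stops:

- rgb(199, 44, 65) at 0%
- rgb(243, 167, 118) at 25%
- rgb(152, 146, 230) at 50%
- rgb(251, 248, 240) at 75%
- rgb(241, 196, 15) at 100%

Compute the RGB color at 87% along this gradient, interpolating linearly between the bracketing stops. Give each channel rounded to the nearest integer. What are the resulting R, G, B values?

(246, 223, 132)

87% lies between the 75% and 100% stops, so the local fraction is t = (87 − 75)/(100 − 75) = 12/25 ≈ 0.48.
R = 251 + 0.48 × (241 − 251) = 246.2 → 246
G = 248 + 0.48 × (196 − 248) = 223.04 → 223
B = 240 + 0.48 × (15 − 240) = 132 → 132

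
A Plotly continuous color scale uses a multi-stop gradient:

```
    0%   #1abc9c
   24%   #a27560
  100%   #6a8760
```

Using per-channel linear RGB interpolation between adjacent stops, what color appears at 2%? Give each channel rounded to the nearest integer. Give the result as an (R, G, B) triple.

2% lies between the 0% and 24% stops, so the local fraction is t = (2 − 0)/(24 − 0) = 2/24 ≈ 0.0833.
#1abc9c → (26, 188, 156); #a27560 → (162, 117, 96).
R = 26 + 0.0833 × (162 − 26) = 37.329 → 37
G = 188 + 0.0833 × (117 − 188) = 182.086 → 182
B = 156 + 0.0833 × (96 − 156) = 151.002 → 151

(37, 182, 151)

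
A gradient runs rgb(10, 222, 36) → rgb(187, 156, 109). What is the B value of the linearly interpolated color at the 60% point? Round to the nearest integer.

B = 36 + 0.6 × (109 − 36) = 79.8 → 80

80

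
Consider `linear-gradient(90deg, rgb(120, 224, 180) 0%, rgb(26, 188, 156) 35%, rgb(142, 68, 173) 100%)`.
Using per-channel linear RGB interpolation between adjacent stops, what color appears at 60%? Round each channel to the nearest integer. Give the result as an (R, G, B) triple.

(71, 142, 163)

60% lies between the 35% and 100% stops, so the local fraction is t = (60 − 35)/(100 − 35) = 25/65 ≈ 0.3846.
R = 26 + 0.3846 × (142 − 26) = 70.614 → 71
G = 188 + 0.3846 × (68 − 188) = 141.848 → 142
B = 156 + 0.3846 × (173 − 156) = 162.538 → 163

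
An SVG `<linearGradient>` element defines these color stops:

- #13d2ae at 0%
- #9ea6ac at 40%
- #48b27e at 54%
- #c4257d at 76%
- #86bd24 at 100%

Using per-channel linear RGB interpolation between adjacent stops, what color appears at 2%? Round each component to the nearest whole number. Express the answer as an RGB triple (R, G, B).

(26, 208, 174)

2% lies between the 0% and 40% stops, so the local fraction is t = (2 − 0)/(40 − 0) = 2/40 ≈ 0.05.
#13d2ae → (19, 210, 174); #9ea6ac → (158, 166, 172).
R = 19 + 0.05 × (158 − 19) = 25.95 → 26
G = 210 + 0.05 × (166 − 210) = 207.8 → 208
B = 174 + 0.05 × (172 − 174) = 173.9 → 174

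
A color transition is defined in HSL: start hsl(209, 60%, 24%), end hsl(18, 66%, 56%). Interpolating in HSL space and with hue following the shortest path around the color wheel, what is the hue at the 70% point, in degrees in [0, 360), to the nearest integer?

Hue: 18 − 209 = -191°, but |-191| > 180 so the shorter arc goes the other way: Δh = -191 + 360 = 169°.
H = 209 + 0.7 × (169) = 327.3 → 327°

327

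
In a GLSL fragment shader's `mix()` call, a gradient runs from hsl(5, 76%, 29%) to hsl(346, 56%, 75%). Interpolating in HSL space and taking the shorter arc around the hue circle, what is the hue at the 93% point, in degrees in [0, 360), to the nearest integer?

Hue: 346 − 5 = 341°, but |341| > 180 so the shorter arc goes the other way: Δh = 341 − 360 = -19°.
H = 5 + 0.93 × (-19) = -12.67 → -13 → -13 mod 360 = 347°

347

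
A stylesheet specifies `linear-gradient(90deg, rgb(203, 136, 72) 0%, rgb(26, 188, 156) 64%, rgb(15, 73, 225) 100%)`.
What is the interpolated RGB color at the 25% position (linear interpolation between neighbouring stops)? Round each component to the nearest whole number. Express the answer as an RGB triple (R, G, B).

25% lies between the 0% and 64% stops, so the local fraction is t = (25 − 0)/(64 − 0) = 25/64 ≈ 0.3906.
R = 203 + 0.3906 × (26 − 203) = 133.864 → 134
G = 136 + 0.3906 × (188 − 136) = 156.311 → 156
B = 72 + 0.3906 × (156 − 72) = 104.81 → 105

(134, 156, 105)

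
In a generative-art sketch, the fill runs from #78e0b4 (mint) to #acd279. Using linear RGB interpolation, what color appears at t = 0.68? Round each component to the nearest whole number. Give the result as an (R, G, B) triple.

#78e0b4 → (120, 224, 180); #acd279 → (172, 210, 121).
R = 120 + 0.68 × (172 − 120) = 120 + 0.68 × 52 = 155.36 → 155
G = 224 + 0.68 × (210 − 224) = 224 + 0.68 × -14 = 214.48 → 214
B = 180 + 0.68 × (121 − 180) = 180 + 0.68 × -59 = 139.88 → 140

(155, 214, 140)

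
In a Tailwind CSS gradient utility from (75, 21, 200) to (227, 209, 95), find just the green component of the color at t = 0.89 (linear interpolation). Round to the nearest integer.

188

G = 21 + 0.89 × (209 − 21) = 188.32 → 188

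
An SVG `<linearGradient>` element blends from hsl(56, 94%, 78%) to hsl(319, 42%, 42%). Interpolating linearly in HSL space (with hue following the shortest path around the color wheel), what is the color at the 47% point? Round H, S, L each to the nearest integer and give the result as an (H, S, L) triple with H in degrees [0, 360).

Hue: 319 − 56 = 263°, but |263| > 180 so the shorter arc goes the other way: Δh = 263 − 360 = -97°.
H = 56 + 0.47 × (-97) = 10.41 → 10°
S = 94 + 0.47 × (42 − 94) = 69.56 → 70%
L = 78 + 0.47 × (42 − 78) = 61.08 → 61%

(10, 70, 61)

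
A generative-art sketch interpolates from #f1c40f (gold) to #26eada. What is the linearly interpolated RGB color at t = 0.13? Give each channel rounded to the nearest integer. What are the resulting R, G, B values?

#f1c40f → (241, 196, 15); #26eada → (38, 234, 218).
R = 241 + 0.13 × (38 − 241) = 241 + 0.13 × -203 = 214.61 → 215
G = 196 + 0.13 × (234 − 196) = 196 + 0.13 × 38 = 200.94 → 201
B = 15 + 0.13 × (218 − 15) = 15 + 0.13 × 203 = 41.39 → 41
So the blended color is (215, 201, 41), about #d7c929.

(215, 201, 41)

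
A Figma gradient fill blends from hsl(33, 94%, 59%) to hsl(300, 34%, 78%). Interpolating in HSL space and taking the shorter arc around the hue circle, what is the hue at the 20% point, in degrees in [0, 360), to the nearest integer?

14

Hue: 300 − 33 = 267°, but |267| > 180 so the shorter arc goes the other way: Δh = 267 − 360 = -93°.
H = 33 + 0.2 × (-93) = 14.4 → 14°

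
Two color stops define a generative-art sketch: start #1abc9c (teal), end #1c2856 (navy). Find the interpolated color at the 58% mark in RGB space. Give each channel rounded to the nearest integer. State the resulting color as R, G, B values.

(27, 102, 115)

#1abc9c → (26, 188, 156); #1c2856 → (28, 40, 86).
58% corresponds to t = 0.58.
R = 26 + 0.58 × (28 − 26) = 26 + 0.58 × 2 = 27.16 → 27
G = 188 + 0.58 × (40 − 188) = 188 + 0.58 × -148 = 102.16 → 102
B = 156 + 0.58 × (86 − 156) = 156 + 0.58 × -70 = 115.4 → 115
So the blended color is (27, 102, 115), about #1b6673.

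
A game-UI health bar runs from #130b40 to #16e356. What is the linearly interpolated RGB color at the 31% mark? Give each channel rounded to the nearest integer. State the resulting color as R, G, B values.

(20, 78, 71)

#130b40 → (19, 11, 64); #16e356 → (22, 227, 86).
31% corresponds to t = 0.31.
R = 19 + 0.31 × (22 − 19) = 19 + 0.31 × 3 = 19.93 → 20
G = 11 + 0.31 × (227 − 11) = 11 + 0.31 × 216 = 77.96 → 78
B = 64 + 0.31 × (86 − 64) = 64 + 0.31 × 22 = 70.82 → 71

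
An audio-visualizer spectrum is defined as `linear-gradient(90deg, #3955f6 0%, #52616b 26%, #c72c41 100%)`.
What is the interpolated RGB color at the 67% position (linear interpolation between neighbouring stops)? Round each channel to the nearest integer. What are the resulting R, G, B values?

67% lies between the 26% and 100% stops, so the local fraction is t = (67 − 26)/(100 − 26) = 41/74 ≈ 0.5541.
#52616b → (82, 97, 107); #c72c41 → (199, 44, 65).
R = 82 + 0.5541 × (199 − 82) = 146.83 → 147
G = 97 + 0.5541 × (44 − 97) = 67.633 → 68
B = 107 + 0.5541 × (65 − 107) = 83.728 → 84

(147, 68, 84)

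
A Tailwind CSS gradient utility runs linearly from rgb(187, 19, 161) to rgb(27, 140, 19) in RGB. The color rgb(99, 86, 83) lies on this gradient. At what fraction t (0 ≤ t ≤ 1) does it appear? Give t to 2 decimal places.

0.55

Invert the lerp on the R channel (largest span, 160): t = (99 − 187) / (27 − 187) = -88/-160 = 0.55.
Check on G: (86 − 19)/(140 − 19) = 0.5537 ✓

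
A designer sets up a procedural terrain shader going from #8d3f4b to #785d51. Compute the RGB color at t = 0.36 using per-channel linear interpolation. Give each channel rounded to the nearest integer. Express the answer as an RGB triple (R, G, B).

#8d3f4b → (141, 63, 75); #785d51 → (120, 93, 81).
R = 141 + 0.36 × (120 − 141) = 141 + 0.36 × -21 = 133.44 → 133
G = 63 + 0.36 × (93 − 63) = 63 + 0.36 × 30 = 73.8 → 74
B = 75 + 0.36 × (81 − 75) = 75 + 0.36 × 6 = 77.16 → 77

(133, 74, 77)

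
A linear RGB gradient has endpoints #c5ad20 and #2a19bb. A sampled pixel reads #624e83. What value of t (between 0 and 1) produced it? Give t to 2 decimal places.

Invert the lerp on the R channel (largest span, 155): t = (98 − 197) / (42 − 197) = -99/-155 = 0.63871.
Check on G: (78 − 173)/(25 − 173) = 0.6419 ✓

0.64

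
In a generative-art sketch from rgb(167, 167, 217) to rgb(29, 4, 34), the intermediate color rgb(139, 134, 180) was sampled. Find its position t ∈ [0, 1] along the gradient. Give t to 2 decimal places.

0.20

Invert the lerp on the B channel (largest span, 183): t = (180 − 217) / (34 − 217) = -37/-183 = 0.20219.
Check on R: (139 − 167)/(29 − 167) = 0.2029 ✓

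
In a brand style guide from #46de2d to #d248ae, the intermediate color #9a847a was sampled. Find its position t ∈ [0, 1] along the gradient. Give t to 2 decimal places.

Invert the lerp on the G channel (largest span, 150): t = (132 − 222) / (72 − 222) = -90/-150 = 0.6.
Check on R: (154 − 70)/(210 − 70) = 0.6 ✓

0.60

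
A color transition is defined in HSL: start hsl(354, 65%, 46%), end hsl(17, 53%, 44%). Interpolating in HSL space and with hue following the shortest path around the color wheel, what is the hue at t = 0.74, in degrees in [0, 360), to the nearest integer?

Hue: 17 − 354 = -337°, but |-337| > 180 so the shorter arc goes the other way: Δh = -337 + 360 = 23°.
H = 354 + 0.74 × (23) = 371.02 → 371 → 371 mod 360 = 11°

11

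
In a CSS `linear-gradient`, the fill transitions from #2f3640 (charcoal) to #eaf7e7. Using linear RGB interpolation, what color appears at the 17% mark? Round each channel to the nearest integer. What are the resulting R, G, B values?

(79, 87, 92)

#2f3640 → (47, 54, 64); #eaf7e7 → (234, 247, 231).
17% corresponds to t = 0.17.
R = 47 + 0.17 × (234 − 47) = 47 + 0.17 × 187 = 78.79 → 79
G = 54 + 0.17 × (247 − 54) = 54 + 0.17 × 193 = 86.81 → 87
B = 64 + 0.17 × (231 − 64) = 64 + 0.17 × 167 = 92.39 → 92
So the blended color is (79, 87, 92), about #4f575c.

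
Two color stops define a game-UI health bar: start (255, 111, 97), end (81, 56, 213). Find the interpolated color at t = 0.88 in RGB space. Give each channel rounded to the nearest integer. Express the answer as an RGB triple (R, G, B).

(102, 63, 199)

R = 255 + 0.88 × (81 − 255) = 255 + 0.88 × -174 = 101.88 → 102
G = 111 + 0.88 × (56 − 111) = 111 + 0.88 × -55 = 62.6 → 63
B = 97 + 0.88 × (213 − 97) = 97 + 0.88 × 116 = 199.08 → 199
So the blended color is (102, 63, 199), about #663fc7.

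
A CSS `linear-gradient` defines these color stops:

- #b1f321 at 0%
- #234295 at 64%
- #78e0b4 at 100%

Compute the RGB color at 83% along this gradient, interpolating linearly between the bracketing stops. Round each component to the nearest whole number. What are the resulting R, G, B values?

83% lies between the 64% and 100% stops, so the local fraction is t = (83 − 64)/(100 − 64) = 19/36 ≈ 0.5278.
#234295 → (35, 66, 149); #78e0b4 → (120, 224, 180).
R = 35 + 0.5278 × (120 − 35) = 79.863 → 80
G = 66 + 0.5278 × (224 − 66) = 149.392 → 149
B = 149 + 0.5278 × (180 − 149) = 165.362 → 165

(80, 149, 165)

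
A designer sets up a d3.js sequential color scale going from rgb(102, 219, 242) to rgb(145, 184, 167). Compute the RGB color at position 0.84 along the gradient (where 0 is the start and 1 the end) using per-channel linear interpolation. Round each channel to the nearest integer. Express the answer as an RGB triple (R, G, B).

R = 102 + 0.84 × (145 − 102) = 102 + 0.84 × 43 = 138.12 → 138
G = 219 + 0.84 × (184 − 219) = 219 + 0.84 × -35 = 189.6 → 190
B = 242 + 0.84 × (167 − 242) = 242 + 0.84 × -75 = 179 → 179

(138, 190, 179)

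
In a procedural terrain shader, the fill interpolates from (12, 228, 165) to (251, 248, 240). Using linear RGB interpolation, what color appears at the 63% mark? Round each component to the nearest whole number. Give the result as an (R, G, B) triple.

63% corresponds to t = 0.63.
R = 12 + 0.63 × (251 − 12) = 12 + 0.63 × 239 = 162.57 → 163
G = 228 + 0.63 × (248 − 228) = 228 + 0.63 × 20 = 240.6 → 241
B = 165 + 0.63 × (240 − 165) = 165 + 0.63 × 75 = 212.25 → 212

(163, 241, 212)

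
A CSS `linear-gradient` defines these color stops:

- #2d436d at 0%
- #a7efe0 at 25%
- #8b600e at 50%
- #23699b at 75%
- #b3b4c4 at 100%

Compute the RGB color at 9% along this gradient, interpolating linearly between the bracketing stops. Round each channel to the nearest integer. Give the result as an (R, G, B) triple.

9% lies between the 0% and 25% stops, so the local fraction is t = (9 − 0)/(25 − 0) = 9/25 ≈ 0.36.
#2d436d → (45, 67, 109); #a7efe0 → (167, 239, 224).
R = 45 + 0.36 × (167 − 45) = 88.92 → 89
G = 67 + 0.36 × (239 − 67) = 128.92 → 129
B = 109 + 0.36 × (224 − 109) = 150.4 → 150

(89, 129, 150)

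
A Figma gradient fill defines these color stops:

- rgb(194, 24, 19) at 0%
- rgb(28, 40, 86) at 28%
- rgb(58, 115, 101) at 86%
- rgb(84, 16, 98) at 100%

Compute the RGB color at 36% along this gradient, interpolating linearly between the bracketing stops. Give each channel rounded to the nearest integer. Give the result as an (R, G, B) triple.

(32, 50, 88)

36% lies between the 28% and 86% stops, so the local fraction is t = (36 − 28)/(86 − 28) = 8/58 ≈ 0.1379.
R = 28 + 0.1379 × (58 − 28) = 32.137 → 32
G = 40 + 0.1379 × (115 − 40) = 50.343 → 50
B = 86 + 0.1379 × (101 − 86) = 88.069 → 88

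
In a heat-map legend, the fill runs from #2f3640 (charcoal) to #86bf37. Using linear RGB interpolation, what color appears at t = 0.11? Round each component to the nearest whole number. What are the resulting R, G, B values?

#2f3640 → (47, 54, 64); #86bf37 → (134, 191, 55).
R = 47 + 0.11 × (134 − 47) = 47 + 0.11 × 87 = 56.57 → 57
G = 54 + 0.11 × (191 − 54) = 54 + 0.11 × 137 = 69.07 → 69
B = 64 + 0.11 × (55 − 64) = 64 + 0.11 × -9 = 63.01 → 63

(57, 69, 63)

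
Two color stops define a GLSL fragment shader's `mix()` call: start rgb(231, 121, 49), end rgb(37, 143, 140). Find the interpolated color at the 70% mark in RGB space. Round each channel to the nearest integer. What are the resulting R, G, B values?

70% corresponds to t = 0.7.
R = 231 + 0.7 × (37 − 231) = 231 + 0.7 × -194 = 95.2 → 95
G = 121 + 0.7 × (143 − 121) = 121 + 0.7 × 22 = 136.4 → 136
B = 49 + 0.7 × (140 − 49) = 49 + 0.7 × 91 = 112.7 → 113

(95, 136, 113)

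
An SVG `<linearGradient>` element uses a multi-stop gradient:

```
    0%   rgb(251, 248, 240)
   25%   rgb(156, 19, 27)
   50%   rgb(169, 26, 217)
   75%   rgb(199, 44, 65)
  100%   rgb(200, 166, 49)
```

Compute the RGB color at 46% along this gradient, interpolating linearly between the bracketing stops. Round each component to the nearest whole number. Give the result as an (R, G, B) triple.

46% lies between the 25% and 50% stops, so the local fraction is t = (46 − 25)/(50 − 25) = 21/25 ≈ 0.84.
R = 156 + 0.84 × (169 − 156) = 166.92 → 167
G = 19 + 0.84 × (26 − 19) = 24.88 → 25
B = 27 + 0.84 × (217 − 27) = 186.6 → 187

(167, 25, 187)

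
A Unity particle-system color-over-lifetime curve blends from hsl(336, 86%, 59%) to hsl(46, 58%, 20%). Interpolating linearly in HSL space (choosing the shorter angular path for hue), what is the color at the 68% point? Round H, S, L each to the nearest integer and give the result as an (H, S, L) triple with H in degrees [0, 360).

Hue: 46 − 336 = -290°, but |-290| > 180 so the shorter arc goes the other way: Δh = -290 + 360 = 70°.
H = 336 + 0.68 × (70) = 383.6 → 384 → 384 mod 360 = 24°
S = 86 + 0.68 × (58 − 86) = 66.96 → 67%
L = 59 + 0.68 × (20 − 59) = 32.48 → 32%

(24, 67, 32)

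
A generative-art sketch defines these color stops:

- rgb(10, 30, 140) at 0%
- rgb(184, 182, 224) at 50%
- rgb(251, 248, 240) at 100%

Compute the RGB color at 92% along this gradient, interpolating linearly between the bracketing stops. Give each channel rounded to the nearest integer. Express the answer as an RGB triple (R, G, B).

92% lies between the 50% and 100% stops, so the local fraction is t = (92 − 50)/(100 − 50) = 42/50 ≈ 0.84.
R = 184 + 0.84 × (251 − 184) = 240.28 → 240
G = 182 + 0.84 × (248 − 182) = 237.44 → 237
B = 224 + 0.84 × (240 − 224) = 237.44 → 237

(240, 237, 237)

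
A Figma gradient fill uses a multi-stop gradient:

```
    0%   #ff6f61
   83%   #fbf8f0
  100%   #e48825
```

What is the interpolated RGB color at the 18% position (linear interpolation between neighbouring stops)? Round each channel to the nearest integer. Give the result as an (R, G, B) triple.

18% lies between the 0% and 83% stops, so the local fraction is t = (18 − 0)/(83 − 0) = 18/83 ≈ 0.2169.
#ff6f61 → (255, 111, 97); #fbf8f0 → (251, 248, 240).
R = 255 + 0.2169 × (251 − 255) = 254.132 → 254
G = 111 + 0.2169 × (248 − 111) = 140.715 → 141
B = 97 + 0.2169 × (240 − 97) = 128.017 → 128

(254, 141, 128)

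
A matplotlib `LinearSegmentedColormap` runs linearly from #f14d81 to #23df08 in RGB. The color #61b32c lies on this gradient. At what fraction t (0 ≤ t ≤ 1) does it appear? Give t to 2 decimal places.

0.70

Invert the lerp on the R channel (largest span, 206): t = (97 − 241) / (35 − 241) = -144/-206 = 0.69903.
Check on G: (179 − 77)/(223 − 77) = 0.6986 ✓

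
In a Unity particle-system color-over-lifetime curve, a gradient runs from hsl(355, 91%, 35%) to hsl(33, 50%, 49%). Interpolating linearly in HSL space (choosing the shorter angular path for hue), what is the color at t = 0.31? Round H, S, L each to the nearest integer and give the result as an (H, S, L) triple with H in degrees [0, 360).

(7, 78, 39)

Hue: 33 − 355 = -322°, but |-322| > 180 so the shorter arc goes the other way: Δh = -322 + 360 = 38°.
H = 355 + 0.31 × (38) = 366.78 → 367 → 367 mod 360 = 7°
S = 91 + 0.31 × (50 − 91) = 78.29 → 78%
L = 35 + 0.31 × (49 − 35) = 39.34 → 39%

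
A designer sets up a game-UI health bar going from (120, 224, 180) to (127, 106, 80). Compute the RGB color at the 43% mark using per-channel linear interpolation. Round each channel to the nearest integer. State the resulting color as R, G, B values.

(123, 173, 137)

43% corresponds to t = 0.43.
R = 120 + 0.43 × (127 − 120) = 120 + 0.43 × 7 = 123.01 → 123
G = 224 + 0.43 × (106 − 224) = 224 + 0.43 × -118 = 173.26 → 173
B = 180 + 0.43 × (80 − 180) = 180 + 0.43 × -100 = 137 → 137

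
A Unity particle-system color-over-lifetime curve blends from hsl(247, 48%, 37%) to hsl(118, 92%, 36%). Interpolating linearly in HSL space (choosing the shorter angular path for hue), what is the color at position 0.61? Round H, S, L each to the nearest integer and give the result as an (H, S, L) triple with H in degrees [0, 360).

(168, 75, 36)

Hue arc: Δh = 118 − 247 = -129° (|Δh| ≤ 180, already the shorter path).
H = 247 + 0.61 × (-129) = 168.31 → 168°
S = 48 + 0.61 × (92 − 48) = 74.84 → 75%
L = 37 + 0.61 × (36 − 37) = 36.39 → 36%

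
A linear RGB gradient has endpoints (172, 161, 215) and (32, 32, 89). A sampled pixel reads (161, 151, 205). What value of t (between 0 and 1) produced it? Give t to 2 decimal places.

0.08

Invert the lerp on the R channel (largest span, 140): t = (161 − 172) / (32 − 172) = -11/-140 = 0.078571.
Check on G: (151 − 161)/(32 − 161) = 0.07752 ✓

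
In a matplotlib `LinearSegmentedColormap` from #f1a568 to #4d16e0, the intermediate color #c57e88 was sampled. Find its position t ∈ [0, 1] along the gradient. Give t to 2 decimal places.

Invert the lerp on the R channel (largest span, 164): t = (197 − 241) / (77 − 241) = -44/-164 = 0.26829.
Check on G: (126 − 165)/(22 − 165) = 0.2727 ✓

0.27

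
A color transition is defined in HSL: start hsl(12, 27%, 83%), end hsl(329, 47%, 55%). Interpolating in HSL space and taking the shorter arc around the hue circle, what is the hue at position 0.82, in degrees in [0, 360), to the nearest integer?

337

Hue: 329 − 12 = 317°, but |317| > 180 so the shorter arc goes the other way: Δh = 317 − 360 = -43°.
H = 12 + 0.82 × (-43) = -23.26 → -23 → -23 mod 360 = 337°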